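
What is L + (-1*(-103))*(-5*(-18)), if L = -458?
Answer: 8812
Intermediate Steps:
L + (-1*(-103))*(-5*(-18)) = -458 + (-1*(-103))*(-5*(-18)) = -458 + 103*90 = -458 + 9270 = 8812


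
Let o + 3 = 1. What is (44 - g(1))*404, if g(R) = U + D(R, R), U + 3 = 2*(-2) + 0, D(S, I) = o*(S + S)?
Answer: 22220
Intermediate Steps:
o = -2 (o = -3 + 1 = -2)
D(S, I) = -4*S (D(S, I) = -2*(S + S) = -4*S)
U = -7 (U = -3 + (2*(-2) + 0) = -3 + (-4 + 0) = -3 - 4 = -7)
g(R) = -7 - 4*R
(44 - g(1))*404 = (44 - (-7 - 4*1))*404 = (44 - (-7 - 4))*404 = (44 - 1*(-11))*404 = (44 + 11)*404 = 55*404 = 22220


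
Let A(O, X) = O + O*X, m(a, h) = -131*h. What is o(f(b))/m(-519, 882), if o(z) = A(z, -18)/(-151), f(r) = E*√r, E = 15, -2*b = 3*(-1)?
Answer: -85*√6/11631228 ≈ -1.7901e-5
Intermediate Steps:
b = 3/2 (b = -3*(-1)/2 = -½*(-3) = 3/2 ≈ 1.5000)
f(r) = 15*√r
o(z) = 17*z/151 (o(z) = (z*(1 - 18))/(-151) = (z*(-17))*(-1/151) = -17*z*(-1/151) = 17*z/151)
o(f(b))/m(-519, 882) = (17*(15*√(3/2))/151)/((-131*882)) = (17*(15*(√6/2))/151)/(-115542) = (17*(15*√6/2)/151)*(-1/115542) = (255*√6/302)*(-1/115542) = -85*√6/11631228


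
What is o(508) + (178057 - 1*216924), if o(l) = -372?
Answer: -39239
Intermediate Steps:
o(508) + (178057 - 1*216924) = -372 + (178057 - 1*216924) = -372 + (178057 - 216924) = -372 - 38867 = -39239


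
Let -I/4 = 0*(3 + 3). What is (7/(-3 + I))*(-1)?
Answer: 7/3 ≈ 2.3333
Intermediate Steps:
I = 0 (I = -0*(3 + 3) = -0*6 = -4*0 = 0)
(7/(-3 + I))*(-1) = (7/(-3 + 0))*(-1) = (7/(-3))*(-1) = -⅓*7*(-1) = -7/3*(-1) = 7/3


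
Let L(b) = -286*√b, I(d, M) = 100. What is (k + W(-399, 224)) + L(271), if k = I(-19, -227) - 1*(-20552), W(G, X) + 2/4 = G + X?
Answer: 40953/2 - 286*√271 ≈ 15768.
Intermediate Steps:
W(G, X) = -½ + G + X (W(G, X) = -½ + (G + X) = -½ + G + X)
k = 20652 (k = 100 - 1*(-20552) = 100 + 20552 = 20652)
(k + W(-399, 224)) + L(271) = (20652 + (-½ - 399 + 224)) - 286*√271 = (20652 - 351/2) - 286*√271 = 40953/2 - 286*√271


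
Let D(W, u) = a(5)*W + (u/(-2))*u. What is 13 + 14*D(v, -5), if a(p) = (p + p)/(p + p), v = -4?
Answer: -218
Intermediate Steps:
a(p) = 1 (a(p) = (2*p)/((2*p)) = (2*p)*(1/(2*p)) = 1)
D(W, u) = W - u**2/2 (D(W, u) = 1*W + (u/(-2))*u = W + (u*(-1/2))*u = W + (-u/2)*u = W - u**2/2)
13 + 14*D(v, -5) = 13 + 14*(-4 - 1/2*(-5)**2) = 13 + 14*(-4 - 1/2*25) = 13 + 14*(-4 - 25/2) = 13 + 14*(-33/2) = 13 - 231 = -218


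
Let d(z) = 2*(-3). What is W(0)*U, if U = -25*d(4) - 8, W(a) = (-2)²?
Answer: 568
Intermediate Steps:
d(z) = -6
W(a) = 4
U = 142 (U = -25*(-6) - 8 = 150 - 8 = 142)
W(0)*U = 4*142 = 568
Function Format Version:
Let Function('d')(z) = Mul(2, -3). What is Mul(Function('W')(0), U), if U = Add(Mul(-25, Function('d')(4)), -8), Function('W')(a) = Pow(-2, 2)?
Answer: 568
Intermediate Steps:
Function('d')(z) = -6
Function('W')(a) = 4
U = 142 (U = Add(Mul(-25, -6), -8) = Add(150, -8) = 142)
Mul(Function('W')(0), U) = Mul(4, 142) = 568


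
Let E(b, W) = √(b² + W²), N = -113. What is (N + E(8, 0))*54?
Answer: -5670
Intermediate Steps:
E(b, W) = √(W² + b²)
(N + E(8, 0))*54 = (-113 + √(0² + 8²))*54 = (-113 + √(0 + 64))*54 = (-113 + √64)*54 = (-113 + 8)*54 = -105*54 = -5670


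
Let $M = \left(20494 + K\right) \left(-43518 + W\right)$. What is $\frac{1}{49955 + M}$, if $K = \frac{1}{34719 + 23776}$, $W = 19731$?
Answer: $- \frac{58495}{28512850965172} \approx -2.0515 \cdot 10^{-9}$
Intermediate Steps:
$K = \frac{1}{58495} \approx 1.7095 \cdot 10^{-5}$
$M = - \frac{28515773082897}{58495}$ ($M = \left(20494 + \frac{1}{58495}\right) \left(-43518 + 19731\right) = \frac{1198796531}{58495} \left(-23787\right) = - \frac{28515773082897}{58495} \approx -4.8749 \cdot 10^{8}$)
$\frac{1}{49955 + M} = \frac{1}{49955 - \frac{28515773082897}{58495}} = \frac{1}{- \frac{28512850965172}{58495}} = - \frac{58495}{28512850965172}$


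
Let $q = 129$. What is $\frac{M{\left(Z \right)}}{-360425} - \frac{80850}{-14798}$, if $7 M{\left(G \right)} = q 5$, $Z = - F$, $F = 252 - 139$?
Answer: $\frac{416271396}{76193845} \approx 5.4633$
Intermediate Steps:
$F = 113$ ($F = 252 - 139 = 113$)
$Z = -113$ ($Z = \left(-1\right) 113 = -113$)
$M{\left(G \right)} = \frac{645}{7}$ ($M{\left(G \right)} = \frac{129 \cdot 5}{7} = \frac{1}{7} \cdot 645 = \frac{645}{7}$)
$\frac{M{\left(Z \right)}}{-360425} - \frac{80850}{-14798} = \frac{645}{7 \left(-360425\right)} - \frac{80850}{-14798} = \frac{645}{7} \left(- \frac{1}{360425}\right) - - \frac{825}{151} = - \frac{129}{504595} + \frac{825}{151} = \frac{416271396}{76193845}$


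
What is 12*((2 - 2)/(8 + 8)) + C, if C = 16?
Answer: 16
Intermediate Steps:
12*((2 - 2)/(8 + 8)) + C = 12*((2 - 2)/(8 + 8)) + 16 = 12*(0/16) + 16 = 12*(0*(1/16)) + 16 = 12*0 + 16 = 0 + 16 = 16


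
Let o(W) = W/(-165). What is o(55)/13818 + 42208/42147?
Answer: 27772195/27732726 ≈ 1.0014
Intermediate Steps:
o(W) = -W/165 (o(W) = W*(-1/165) = -W/165)
o(55)/13818 + 42208/42147 = -1/165*55/13818 + 42208/42147 = -1/3*1/13818 + 42208*(1/42147) = -1/41454 + 42208/42147 = 27772195/27732726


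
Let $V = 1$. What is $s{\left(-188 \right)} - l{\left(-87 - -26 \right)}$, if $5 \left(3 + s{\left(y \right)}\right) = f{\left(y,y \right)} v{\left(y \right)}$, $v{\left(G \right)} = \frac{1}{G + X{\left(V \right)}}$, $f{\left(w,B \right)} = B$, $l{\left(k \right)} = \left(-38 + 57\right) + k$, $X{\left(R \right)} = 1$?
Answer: $\frac{36653}{935} \approx 39.201$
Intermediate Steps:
$l{\left(k \right)} = 19 + k$
$v{\left(G \right)} = \frac{1}{1 + G}$ ($v{\left(G \right)} = \frac{1}{G + 1} = \frac{1}{1 + G}$)
$s{\left(y \right)} = -3 + \frac{y}{5 \left(1 + y\right)}$ ($s{\left(y \right)} = -3 + \frac{y \frac{1}{1 + y}}{5} = -3 + \frac{y}{5 \left(1 + y\right)}$)
$s{\left(-188 \right)} - l{\left(-87 - -26 \right)} = \frac{-15 - -2632}{5 \left(1 - 188\right)} - \left(19 - 61\right) = \frac{-15 + 2632}{5 \left(-187\right)} - \left(19 + \left(-87 + 26\right)\right) = \frac{1}{5} \left(- \frac{1}{187}\right) 2617 - \left(19 - 61\right) = - \frac{2617}{935} - -42 = - \frac{2617}{935} + 42 = \frac{36653}{935}$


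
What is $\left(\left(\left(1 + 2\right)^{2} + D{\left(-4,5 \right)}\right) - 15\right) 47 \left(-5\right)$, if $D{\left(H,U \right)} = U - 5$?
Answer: $1410$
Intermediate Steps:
$D{\left(H,U \right)} = -5 + U$
$\left(\left(\left(1 + 2\right)^{2} + D{\left(-4,5 \right)}\right) - 15\right) 47 \left(-5\right) = \left(\left(\left(1 + 2\right)^{2} + \left(-5 + 5\right)\right) - 15\right) 47 \left(-5\right) = \left(\left(3^{2} + 0\right) - 15\right) 47 \left(-5\right) = \left(\left(9 + 0\right) - 15\right) 47 \left(-5\right) = \left(9 - 15\right) 47 \left(-5\right) = \left(-6\right) 47 \left(-5\right) = \left(-282\right) \left(-5\right) = 1410$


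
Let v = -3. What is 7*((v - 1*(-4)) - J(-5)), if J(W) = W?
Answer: 42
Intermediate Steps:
7*((v - 1*(-4)) - J(-5)) = 7*((-3 - 1*(-4)) - 1*(-5)) = 7*((-3 + 4) + 5) = 7*(1 + 5) = 7*6 = 42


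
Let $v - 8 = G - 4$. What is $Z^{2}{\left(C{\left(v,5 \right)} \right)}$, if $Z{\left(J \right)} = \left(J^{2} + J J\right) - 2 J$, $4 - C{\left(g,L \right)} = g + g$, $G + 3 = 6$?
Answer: $48400$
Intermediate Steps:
$G = 3$ ($G = -3 + 6 = 3$)
$v = 7$ ($v = 8 + \left(3 - 4\right) = 8 - 1 = 7$)
$C{\left(g,L \right)} = 4 - 2 g$ ($C{\left(g,L \right)} = 4 - \left(g + g\right) = 4 - 2 g$)
$Z{\left(J \right)} = - 2 J + 2 J^{2}$ ($Z{\left(J \right)} = \left(J^{2} + J^{2}\right) - 2 J = 2 J^{2} - 2 J = - 2 J + 2 J^{2}$)
$Z^{2}{\left(C{\left(v,5 \right)} \right)} = \left(2 \left(4 - 14\right) \left(-1 + \left(4 - 14\right)\right)\right)^{2} = \left(2 \left(-10\right) \left(-1 - 10\right)\right)^{2} = \left(2 \left(-10\right) \left(-11\right)\right)^{2} = 220^{2} = 48400$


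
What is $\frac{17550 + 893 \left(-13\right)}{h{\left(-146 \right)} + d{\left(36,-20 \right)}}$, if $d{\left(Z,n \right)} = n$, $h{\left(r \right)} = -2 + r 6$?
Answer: $- \frac{5941}{898} \approx -6.6158$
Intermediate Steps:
$h{\left(r \right)} = -2 + 6 r$
$\frac{17550 + 893 \left(-13\right)}{h{\left(-146 \right)} + d{\left(36,-20 \right)}} = \frac{17550 + 893 \left(-13\right)}{\left(-2 + 6 \left(-146\right)\right) - 20} = \frac{17550 - 11609}{\left(-2 - 876\right) - 20} = \frac{5941}{-878 - 20} = \frac{5941}{-898} = 5941 \left(- \frac{1}{898}\right) = - \frac{5941}{898}$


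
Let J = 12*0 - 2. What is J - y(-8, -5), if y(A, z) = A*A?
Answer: -66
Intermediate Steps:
y(A, z) = A²
J = -2 (J = 0 - 2 = -2)
J - y(-8, -5) = -2 - 1*(-8)² = -2 - 1*64 = -2 - 64 = -66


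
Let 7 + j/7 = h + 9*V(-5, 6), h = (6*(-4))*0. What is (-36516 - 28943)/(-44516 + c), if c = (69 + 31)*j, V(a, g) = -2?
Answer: 65459/62016 ≈ 1.0555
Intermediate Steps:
h = 0 (h = -24*0 = 0)
j = -175 (j = -49 + 7*(0 + 9*(-2)) = -49 + 7*(0 - 18) = -49 + 7*(-18) = -49 - 126 = -175)
c = -17500 (c = (69 + 31)*(-175) = 100*(-175) = -17500)
(-36516 - 28943)/(-44516 + c) = (-36516 - 28943)/(-44516 - 17500) = -65459/(-62016) = -65459*(-1/62016) = 65459/62016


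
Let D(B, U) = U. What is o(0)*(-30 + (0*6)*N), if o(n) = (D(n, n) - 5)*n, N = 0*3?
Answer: 0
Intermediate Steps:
N = 0
o(n) = n*(-5 + n) (o(n) = (n - 5)*n = (-5 + n)*n = n*(-5 + n))
o(0)*(-30 + (0*6)*N) = (0*(-5 + 0))*(-30 + (0*6)*0) = (0*(-5))*(-30 + 0*0) = 0*(-30 + 0) = 0*(-30) = 0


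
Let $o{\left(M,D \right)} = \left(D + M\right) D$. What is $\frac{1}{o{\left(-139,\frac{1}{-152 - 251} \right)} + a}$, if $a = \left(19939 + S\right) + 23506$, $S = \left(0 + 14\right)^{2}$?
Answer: $\frac{162409}{7087747187} \approx 2.2914 \cdot 10^{-5}$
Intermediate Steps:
$S = 196$ ($S = 14^{2} = 196$)
$o{\left(M,D \right)} = D \left(D + M\right)$
$a = 43641$ ($a = \left(19939 + 196\right) + 23506 = 20135 + 23506 = 43641$)
$\frac{1}{o{\left(-139,\frac{1}{-152 - 251} \right)} + a} = \frac{1}{\frac{\frac{1}{-152 - 251} - 139}{-152 - 251} + 43641} = \frac{1}{\frac{\frac{1}{-403} - 139}{-403} + 43641} = \frac{1}{- \frac{- \frac{1}{403} - 139}{403} + 43641} = \frac{1}{\left(- \frac{1}{403}\right) \left(- \frac{56018}{403}\right) + 43641} = \frac{1}{\frac{56018}{162409} + 43641} = \frac{1}{\frac{7087747187}{162409}} = \frac{162409}{7087747187}$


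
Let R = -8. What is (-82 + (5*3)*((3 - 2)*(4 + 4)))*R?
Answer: -304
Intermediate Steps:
(-82 + (5*3)*((3 - 2)*(4 + 4)))*R = (-82 + (5*3)*((3 - 2)*(4 + 4)))*(-8) = (-82 + 15*(1*8))*(-8) = (-82 + 15*8)*(-8) = (-82 + 120)*(-8) = 38*(-8) = -304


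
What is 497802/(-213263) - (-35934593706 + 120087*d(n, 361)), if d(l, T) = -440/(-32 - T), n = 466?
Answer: 1003917266520222876/27937453 ≈ 3.5934e+10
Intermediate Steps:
497802/(-213263) - (-35934593706 + 120087*d(n, 361)) = 497802/(-213263) - (-35934593706 + 52838280/(32 + 361)) = 497802*(-1/213263) - 120087/(1/(440/393 - 299238)) = -497802/213263 - 120087/(1/(440*(1/393) - 299238)) = -497802/213263 - 120087/(1/(440/393 - 299238)) = -497802/213263 - 120087/(1/(-117600094/393)) = -497802/213263 - 120087/(-393/117600094) = -497802/213263 - 120087*(-117600094/393) = -497802/213263 + 4707414162726/131 = 1003917266520222876/27937453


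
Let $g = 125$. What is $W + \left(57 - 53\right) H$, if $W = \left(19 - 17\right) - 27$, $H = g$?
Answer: $475$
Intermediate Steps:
$H = 125$
$W = -25$ ($W = 2 - 27 = -25$)
$W + \left(57 - 53\right) H = -25 + \left(57 - 53\right) 125 = -25 + 4 \cdot 125 = -25 + 500 = 475$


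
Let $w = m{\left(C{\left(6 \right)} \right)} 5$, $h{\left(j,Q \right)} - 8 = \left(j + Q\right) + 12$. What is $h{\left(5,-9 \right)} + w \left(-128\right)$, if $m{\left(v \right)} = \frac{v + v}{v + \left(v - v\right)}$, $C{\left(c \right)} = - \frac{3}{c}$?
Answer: $-1264$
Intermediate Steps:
$m{\left(v \right)} = 2$ ($m{\left(v \right)} = \frac{2 v}{v + 0} = \frac{2 v}{v} = 2$)
$h{\left(j,Q \right)} = 20 + Q + j$ ($h{\left(j,Q \right)} = 8 + \left(\left(j + Q\right) + 12\right) = 8 + \left(\left(Q + j\right) + 12\right) = 8 + \left(12 + Q + j\right) = 20 + Q + j$)
$w = 10$ ($w = 2 \cdot 5 = 10$)
$h{\left(5,-9 \right)} + w \left(-128\right) = \left(20 - 9 + 5\right) + 10 \left(-128\right) = 16 - 1280 = -1264$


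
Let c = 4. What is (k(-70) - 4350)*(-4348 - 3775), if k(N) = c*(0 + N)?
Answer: 37609490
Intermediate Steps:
k(N) = 4*N (k(N) = 4*(0 + N) = 4*N)
(k(-70) - 4350)*(-4348 - 3775) = (4*(-70) - 4350)*(-4348 - 3775) = (-280 - 4350)*(-8123) = -4630*(-8123) = 37609490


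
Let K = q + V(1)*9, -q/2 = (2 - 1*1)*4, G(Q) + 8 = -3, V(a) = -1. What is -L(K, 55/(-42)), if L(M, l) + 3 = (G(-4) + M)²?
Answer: -781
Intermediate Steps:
G(Q) = -11 (G(Q) = -8 - 3 = -11)
q = -8 (q = -2*(2 - 1*1)*4 = -2*(2 - 1)*4 = -2*4 = -8)
K = -17 (K = -8 - 1*9 = -8 - 9 = -17)
L(M, l) = -3 + (-11 + M)²
-L(K, 55/(-42)) = -(-3 + (-11 - 17)²) = -(-3 + (-28)²) = -(-3 + 784) = -1*781 = -781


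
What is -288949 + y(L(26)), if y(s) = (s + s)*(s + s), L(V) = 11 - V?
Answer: -288049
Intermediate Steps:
y(s) = 4*s² (y(s) = (2*s)*(2*s) = 4*s²)
-288949 + y(L(26)) = -288949 + 4*(11 - 1*26)² = -288949 + 4*(11 - 26)² = -288949 + 4*(-15)² = -288949 + 4*225 = -288949 + 900 = -288049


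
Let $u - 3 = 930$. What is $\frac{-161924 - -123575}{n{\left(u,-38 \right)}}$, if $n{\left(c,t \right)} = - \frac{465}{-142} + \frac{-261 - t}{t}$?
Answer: $- \frac{51732801}{12334} \approx -4194.3$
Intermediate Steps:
$u = 933$ ($u = 3 + 930 = 933$)
$n{\left(c,t \right)} = \frac{465}{142} + \frac{-261 - t}{t}$ ($n{\left(c,t \right)} = \left(-465\right) \left(- \frac{1}{142}\right) + \frac{-261 - t}{t} = \frac{465}{142} + \frac{-261 - t}{t}$)
$\frac{-161924 - -123575}{n{\left(u,-38 \right)}} = \frac{-161924 - -123575}{\frac{323}{142} - \frac{261}{-38}} = \frac{-161924 + 123575}{\frac{323}{142} - - \frac{261}{38}} = - \frac{38349}{\frac{323}{142} + \frac{261}{38}} = - \frac{38349}{\frac{12334}{1349}} = \left(-38349\right) \frac{1349}{12334} = - \frac{51732801}{12334}$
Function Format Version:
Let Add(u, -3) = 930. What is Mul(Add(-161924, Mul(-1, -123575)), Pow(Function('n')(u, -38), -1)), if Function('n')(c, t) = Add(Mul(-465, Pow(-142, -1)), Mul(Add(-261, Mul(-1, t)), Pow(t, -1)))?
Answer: Rational(-51732801, 12334) ≈ -4194.3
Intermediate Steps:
u = 933 (u = Add(3, 930) = 933)
Function('n')(c, t) = Add(Rational(465, 142), Mul(Pow(t, -1), Add(-261, Mul(-1, t)))) (Function('n')(c, t) = Add(Mul(-465, Rational(-1, 142)), Mul(Pow(t, -1), Add(-261, Mul(-1, t)))) = Add(Rational(465, 142), Mul(Pow(t, -1), Add(-261, Mul(-1, t)))))
Mul(Add(-161924, Mul(-1, -123575)), Pow(Function('n')(u, -38), -1)) = Mul(Add(-161924, Mul(-1, -123575)), Pow(Add(Rational(323, 142), Mul(-261, Pow(-38, -1))), -1)) = Mul(Add(-161924, 123575), Pow(Add(Rational(323, 142), Mul(-261, Rational(-1, 38))), -1)) = Mul(-38349, Pow(Add(Rational(323, 142), Rational(261, 38)), -1)) = Mul(-38349, Pow(Rational(12334, 1349), -1)) = Mul(-38349, Rational(1349, 12334)) = Rational(-51732801, 12334)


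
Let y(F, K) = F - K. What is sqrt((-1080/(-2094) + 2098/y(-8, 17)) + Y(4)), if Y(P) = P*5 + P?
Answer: I*sqrt(180887398)/1745 ≈ 7.7074*I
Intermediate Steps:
Y(P) = 6*P (Y(P) = 5*P + P = 6*P)
sqrt((-1080/(-2094) + 2098/y(-8, 17)) + Y(4)) = sqrt((-1080/(-2094) + 2098/(-8 - 1*17)) + 6*4) = sqrt((-1080*(-1/2094) + 2098/(-8 - 17)) + 24) = sqrt((180/349 + 2098/(-25)) + 24) = sqrt((180/349 + 2098*(-1/25)) + 24) = sqrt((180/349 - 2098/25) + 24) = sqrt(-727702/8725 + 24) = sqrt(-518302/8725) = I*sqrt(180887398)/1745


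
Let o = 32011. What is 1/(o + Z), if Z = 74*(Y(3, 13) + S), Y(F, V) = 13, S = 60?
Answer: 1/37413 ≈ 2.6729e-5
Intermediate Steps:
Z = 5402 (Z = 74*(13 + 60) = 74*73 = 5402)
1/(o + Z) = 1/(32011 + 5402) = 1/37413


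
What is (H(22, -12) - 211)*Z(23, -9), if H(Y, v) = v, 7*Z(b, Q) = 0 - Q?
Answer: -2007/7 ≈ -286.71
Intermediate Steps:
Z(b, Q) = -Q/7 (Z(b, Q) = (0 - Q)/7 = (-Q)/7 = -Q/7)
(H(22, -12) - 211)*Z(23, -9) = (-12 - 211)*(-⅐*(-9)) = -223*9/7 = -2007/7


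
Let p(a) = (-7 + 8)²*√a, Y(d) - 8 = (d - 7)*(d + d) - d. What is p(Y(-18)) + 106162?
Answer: 106162 + √926 ≈ 1.0619e+5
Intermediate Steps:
Y(d) = 8 - d + 2*d*(-7 + d) (Y(d) = 8 + ((d - 7)*(d + d) - d) = 8 + ((-7 + d)*(2*d) - d) = 8 + (2*d*(-7 + d) - d) = 8 + (-d + 2*d*(-7 + d)) = 8 - d + 2*d*(-7 + d))
p(a) = √a (p(a) = 1²*√a = 1*√a = √a)
p(Y(-18)) + 106162 = √(8 - 15*(-18) + 2*(-18)²) + 106162 = √(8 + 270 + 2*324) + 106162 = √(8 + 270 + 648) + 106162 = √926 + 106162 = 106162 + √926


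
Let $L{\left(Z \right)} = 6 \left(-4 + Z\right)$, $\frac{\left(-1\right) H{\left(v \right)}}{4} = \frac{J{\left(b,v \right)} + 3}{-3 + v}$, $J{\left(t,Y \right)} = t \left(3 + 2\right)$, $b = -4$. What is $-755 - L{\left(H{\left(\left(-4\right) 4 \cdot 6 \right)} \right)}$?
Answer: $- \frac{23987}{33} \approx -726.88$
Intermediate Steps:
$J{\left(t,Y \right)} = 5 t$ ($J{\left(t,Y \right)} = t 5 = 5 t$)
$H{\left(v \right)} = \frac{68}{-3 + v}$ ($H{\left(v \right)} = - 4 \frac{5 \left(-4\right) + 3}{-3 + v} = - 4 \frac{-20 + 3}{-3 + v} = - 4 \left(- \frac{17}{-3 + v}\right) = \frac{68}{-3 + v}$)
$L{\left(Z \right)} = -24 + 6 Z$
$-755 - L{\left(H{\left(\left(-4\right) 4 \cdot 6 \right)} \right)} = -755 - \left(-24 + 6 \frac{68}{-3 + \left(-4\right) 4 \cdot 6}\right) = -755 - \left(-24 + 6 \frac{68}{-3 - 96}\right) = -755 - \left(-24 + 6 \frac{68}{-99}\right) = -755 - \left(-24 + 6 \cdot 68 \left(- \frac{1}{99}\right)\right) = -755 - \left(-24 + 6 \left(- \frac{68}{99}\right)\right) = -755 - \left(-24 - \frac{136}{33}\right) = -755 - - \frac{928}{33} = -755 + \frac{928}{33} = - \frac{23987}{33}$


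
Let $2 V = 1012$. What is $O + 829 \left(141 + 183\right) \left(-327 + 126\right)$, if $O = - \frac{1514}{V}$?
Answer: $- \frac{13658913145}{253} \approx -5.3988 \cdot 10^{7}$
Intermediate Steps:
$V = 506$ ($V = \frac{1}{2} \cdot 1012 = 506$)
$O = - \frac{757}{253}$ ($O = - \frac{1514}{506} = \left(-1514\right) \frac{1}{506} = - \frac{757}{253} \approx -2.9921$)
$O + 829 \left(141 + 183\right) \left(-327 + 126\right) = - \frac{757}{253} + 829 \left(141 + 183\right) \left(-327 + 126\right) = - \frac{757}{253} + 829 \cdot 324 \left(-201\right) = - \frac{757}{253} + 829 \left(-65124\right) = - \frac{757}{253} - 53987796 = - \frac{13658913145}{253}$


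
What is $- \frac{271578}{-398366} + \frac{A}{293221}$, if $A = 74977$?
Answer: $\frac{54750330160}{58404638443} \approx 0.93743$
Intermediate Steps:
$- \frac{271578}{-398366} + \frac{A}{293221} = - \frac{271578}{-398366} + \frac{74977}{293221} = \left(-271578\right) \left(- \frac{1}{398366}\right) + 74977 \cdot \frac{1}{293221} = \frac{135789}{199183} + \frac{74977}{293221} = \frac{54750330160}{58404638443}$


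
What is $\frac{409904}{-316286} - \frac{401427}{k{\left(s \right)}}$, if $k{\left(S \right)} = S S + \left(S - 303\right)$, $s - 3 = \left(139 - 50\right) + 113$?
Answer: $- \frac{72075892565}{6630461561} \approx -10.87$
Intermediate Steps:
$s = 205$ ($s = 3 + \left(\left(139 - 50\right) + 113\right) = 3 + \left(89 + 113\right) = 3 + 202 = 205$)
$k{\left(S \right)} = -303 + S + S^{2}$ ($k{\left(S \right)} = S^{2} + \left(S - 303\right) = S^{2} + \left(-303 + S\right) = -303 + S + S^{2}$)
$\frac{409904}{-316286} - \frac{401427}{k{\left(s \right)}} = \frac{409904}{-316286} - \frac{401427}{-303 + 205 + 205^{2}} = 409904 \left(- \frac{1}{316286}\right) - \frac{401427}{-303 + 205 + 42025} = - \frac{204952}{158143} - \frac{401427}{41927} = - \frac{72075892565}{6630461561}$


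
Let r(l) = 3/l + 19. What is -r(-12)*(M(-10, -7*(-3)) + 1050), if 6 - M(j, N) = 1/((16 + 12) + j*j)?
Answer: -10137525/512 ≈ -19800.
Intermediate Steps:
r(l) = 19 + 3/l
M(j, N) = 6 - 1/(28 + j²) (M(j, N) = 6 - 1/((16 + 12) + j*j) = 6 - 1/(28 + j²))
-r(-12)*(M(-10, -7*(-3)) + 1050) = -(19 + 3/(-12))*((167 + 6*(-10)²)/(28 + (-10)²) + 1050) = -(19 + 3*(-1/12))*((167 + 6*100)/(28 + 100) + 1050) = -(19 - ¼)*((167 + 600)/128 + 1050) = -75*((1/128)*767 + 1050)/4 = -75*(767/128 + 1050)/4 = -75*135167/(4*128) = -1*10137525/512 = -10137525/512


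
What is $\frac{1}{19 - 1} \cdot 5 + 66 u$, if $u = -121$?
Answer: $- \frac{143743}{18} \approx -7985.7$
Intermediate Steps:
$\frac{1}{19 - 1} \cdot 5 + 66 u = \frac{1}{19 - 1} \cdot 5 + 66 \left(-121\right) = \frac{1}{18} \cdot 5 - 7986 = \frac{5}{18} - 7986 = - \frac{143743}{18}$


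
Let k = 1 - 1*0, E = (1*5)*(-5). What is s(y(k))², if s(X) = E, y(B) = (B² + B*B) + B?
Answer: 625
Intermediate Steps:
E = -25 (E = 5*(-5) = -25)
k = 1 (k = 1 + 0 = 1)
y(B) = B + 2*B² (y(B) = (B² + B²) + B = 2*B² + B = B + 2*B²)
s(X) = -25
s(y(k))² = (-25)² = 625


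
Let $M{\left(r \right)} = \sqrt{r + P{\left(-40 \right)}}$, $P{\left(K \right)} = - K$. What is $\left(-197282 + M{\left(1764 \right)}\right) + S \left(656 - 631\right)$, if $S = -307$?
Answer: $-204957 + 2 \sqrt{451} \approx -2.0491 \cdot 10^{5}$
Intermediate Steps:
$M{\left(r \right)} = \sqrt{40 + r}$ ($M{\left(r \right)} = \sqrt{r - -40} = \sqrt{r + 40} = \sqrt{40 + r}$)
$\left(-197282 + M{\left(1764 \right)}\right) + S \left(656 - 631\right) = \left(-197282 + \sqrt{40 + 1764}\right) - 307 \left(656 - 631\right) = \left(-197282 + \sqrt{1804}\right) - 7675 = \left(-197282 + 2 \sqrt{451}\right) - 7675 = -204957 + 2 \sqrt{451}$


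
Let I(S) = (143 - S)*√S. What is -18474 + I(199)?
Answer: -18474 - 56*√199 ≈ -19264.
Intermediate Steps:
I(S) = √S*(143 - S)
-18474 + I(199) = -18474 + √199*(143 - 1*199) = -18474 + √199*(143 - 199) = -18474 + √199*(-56) = -18474 - 56*√199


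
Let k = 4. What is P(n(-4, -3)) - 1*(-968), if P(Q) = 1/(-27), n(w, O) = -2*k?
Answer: 26135/27 ≈ 967.96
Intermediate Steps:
n(w, O) = -8 (n(w, O) = -2*4 = -8)
P(Q) = -1/27
P(n(-4, -3)) - 1*(-968) = -1/27 - 1*(-968) = -1/27 + 968 = 26135/27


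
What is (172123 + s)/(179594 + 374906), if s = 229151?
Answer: 200637/277250 ≈ 0.72367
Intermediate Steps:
(172123 + s)/(179594 + 374906) = (172123 + 229151)/(179594 + 374906) = 401274/554500 = 401274*(1/554500) = 200637/277250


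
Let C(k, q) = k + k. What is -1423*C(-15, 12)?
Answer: 42690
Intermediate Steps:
C(k, q) = 2*k
-1423*C(-15, 12) = -2846*(-15) = -1423*(-30) = 42690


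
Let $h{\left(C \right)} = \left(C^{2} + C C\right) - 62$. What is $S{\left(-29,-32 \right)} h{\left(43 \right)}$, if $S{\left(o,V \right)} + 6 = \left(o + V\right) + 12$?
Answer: $-199980$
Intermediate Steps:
$S{\left(o,V \right)} = 6 + V + o$ ($S{\left(o,V \right)} = -6 + \left(\left(o + V\right) + 12\right) = -6 + \left(\left(V + o\right) + 12\right) = -6 + \left(12 + V + o\right) = 6 + V + o$)
$h{\left(C \right)} = -62 + 2 C^{2}$ ($h{\left(C \right)} = \left(C^{2} + C^{2}\right) - 62 = 2 C^{2} - 62 = -62 + 2 C^{2}$)
$S{\left(-29,-32 \right)} h{\left(43 \right)} = \left(6 - 32 - 29\right) \left(-62 + 2 \cdot 43^{2}\right) = - 55 \left(-62 + 2 \cdot 1849\right) = - 55 \left(-62 + 3698\right) = \left(-55\right) 3636 = -199980$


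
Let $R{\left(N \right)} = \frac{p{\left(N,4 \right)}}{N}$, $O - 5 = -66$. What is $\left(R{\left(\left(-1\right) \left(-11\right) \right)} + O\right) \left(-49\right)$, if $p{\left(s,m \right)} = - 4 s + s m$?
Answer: $2989$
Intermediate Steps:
$p{\left(s,m \right)} = - 4 s + m s$
$O = -61$ ($O = 5 - 66 = -61$)
$R{\left(N \right)} = 0$ ($R{\left(N \right)} = \frac{N \left(-4 + 4\right)}{N} = \frac{N 0}{N} = \frac{0}{N} = 0$)
$\left(R{\left(\left(-1\right) \left(-11\right) \right)} + O\right) \left(-49\right) = \left(0 - 61\right) \left(-49\right) = \left(-61\right) \left(-49\right) = 2989$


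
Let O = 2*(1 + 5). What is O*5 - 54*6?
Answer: -264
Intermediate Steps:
O = 12 (O = 2*6 = 12)
O*5 - 54*6 = 12*5 - 54*6 = 60 - 324 = -264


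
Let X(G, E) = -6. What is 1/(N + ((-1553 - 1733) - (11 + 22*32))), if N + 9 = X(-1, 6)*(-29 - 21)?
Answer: -1/3710 ≈ -0.00026954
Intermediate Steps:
N = 291 (N = -9 - 6*(-29 - 21) = -9 - 6*(-50) = -9 + 300 = 291)
1/(N + ((-1553 - 1733) - (11 + 22*32))) = 1/(291 + ((-1553 - 1733) - (11 + 22*32))) = 1/(291 + (-3286 - (11 + 704))) = 1/(291 + (-3286 - 1*715)) = 1/(291 + (-3286 - 715)) = 1/(291 - 4001) = 1/(-3710) = -1/3710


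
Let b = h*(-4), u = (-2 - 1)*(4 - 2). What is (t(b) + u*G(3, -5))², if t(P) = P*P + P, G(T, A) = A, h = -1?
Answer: 2500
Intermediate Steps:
u = -6 (u = -3*2 = -6)
b = 4 (b = -1*(-4) = 4)
t(P) = P + P² (t(P) = P² + P = P + P²)
(t(b) + u*G(3, -5))² = (4*(1 + 4) - 6*(-5))² = (4*5 + 30)² = (20 + 30)² = 50² = 2500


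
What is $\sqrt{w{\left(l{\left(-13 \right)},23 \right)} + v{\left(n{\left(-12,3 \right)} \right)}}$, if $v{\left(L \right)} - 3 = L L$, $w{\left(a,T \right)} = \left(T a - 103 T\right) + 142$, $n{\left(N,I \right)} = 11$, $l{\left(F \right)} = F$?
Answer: $i \sqrt{2402} \approx 49.01 i$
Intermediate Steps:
$w{\left(a,T \right)} = 142 - 103 T + T a$ ($w{\left(a,T \right)} = \left(- 103 T + T a\right) + 142 = 142 - 103 T + T a$)
$v{\left(L \right)} = 3 + L^{2}$ ($v{\left(L \right)} = 3 + L L = 3 + L^{2}$)
$\sqrt{w{\left(l{\left(-13 \right)},23 \right)} + v{\left(n{\left(-12,3 \right)} \right)}} = \sqrt{\left(142 - 2369 + 23 \left(-13\right)\right) + \left(3 + 11^{2}\right)} = \sqrt{\left(142 - 2369 - 299\right) + \left(3 + 121\right)} = \sqrt{-2526 + 124} = \sqrt{-2402} = i \sqrt{2402}$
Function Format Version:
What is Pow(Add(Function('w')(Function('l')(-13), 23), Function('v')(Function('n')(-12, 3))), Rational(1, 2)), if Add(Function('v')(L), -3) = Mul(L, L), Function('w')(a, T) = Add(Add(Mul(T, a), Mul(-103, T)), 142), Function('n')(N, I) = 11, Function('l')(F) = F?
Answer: Mul(I, Pow(2402, Rational(1, 2))) ≈ Mul(49.010, I)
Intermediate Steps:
Function('w')(a, T) = Add(142, Mul(-103, T), Mul(T, a)) (Function('w')(a, T) = Add(Add(Mul(-103, T), Mul(T, a)), 142) = Add(142, Mul(-103, T), Mul(T, a)))
Function('v')(L) = Add(3, Pow(L, 2)) (Function('v')(L) = Add(3, Mul(L, L)) = Add(3, Pow(L, 2)))
Pow(Add(Function('w')(Function('l')(-13), 23), Function('v')(Function('n')(-12, 3))), Rational(1, 2)) = Pow(Add(Add(142, Mul(-103, 23), Mul(23, -13)), Add(3, Pow(11, 2))), Rational(1, 2)) = Pow(Add(Add(142, -2369, -299), Add(3, 121)), Rational(1, 2)) = Pow(Add(-2526, 124), Rational(1, 2)) = Pow(-2402, Rational(1, 2)) = Mul(I, Pow(2402, Rational(1, 2)))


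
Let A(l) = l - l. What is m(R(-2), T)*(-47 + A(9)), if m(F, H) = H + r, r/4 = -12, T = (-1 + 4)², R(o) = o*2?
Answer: 1833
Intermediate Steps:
R(o) = 2*o
A(l) = 0
T = 9 (T = 3² = 9)
r = -48 (r = 4*(-12) = -48)
m(F, H) = -48 + H (m(F, H) = H - 48 = -48 + H)
m(R(-2), T)*(-47 + A(9)) = (-48 + 9)*(-47 + 0) = -39*(-47) = 1833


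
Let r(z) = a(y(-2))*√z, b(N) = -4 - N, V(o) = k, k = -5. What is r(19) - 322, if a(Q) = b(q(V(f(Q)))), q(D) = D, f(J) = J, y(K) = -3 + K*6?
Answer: -322 + √19 ≈ -317.64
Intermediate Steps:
y(K) = -3 + 6*K
V(o) = -5
a(Q) = 1 (a(Q) = -4 - 1*(-5) = -4 + 5 = 1)
r(z) = √z (r(z) = 1*√z = √z)
r(19) - 322 = √19 - 322 = -322 + √19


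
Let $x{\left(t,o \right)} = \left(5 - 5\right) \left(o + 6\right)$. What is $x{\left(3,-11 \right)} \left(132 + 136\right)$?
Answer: $0$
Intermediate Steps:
$x{\left(t,o \right)} = 0$ ($x{\left(t,o \right)} = 0 \left(6 + o\right) = 0$)
$x{\left(3,-11 \right)} \left(132 + 136\right) = 0 \left(132 + 136\right) = 0 \cdot 268 = 0$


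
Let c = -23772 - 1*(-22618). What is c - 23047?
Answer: -24201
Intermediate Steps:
c = -1154 (c = -23772 + 22618 = -1154)
c - 23047 = -1154 - 23047 = -24201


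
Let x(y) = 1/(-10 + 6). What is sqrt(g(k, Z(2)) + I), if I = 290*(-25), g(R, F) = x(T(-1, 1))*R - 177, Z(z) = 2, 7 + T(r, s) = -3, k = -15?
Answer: I*sqrt(29693)/2 ≈ 86.158*I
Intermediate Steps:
T(r, s) = -10 (T(r, s) = -7 - 3 = -10)
x(y) = -1/4 (x(y) = 1/(-4) = -1/4)
g(R, F) = -177 - R/4 (g(R, F) = -R/4 - 177 = -177 - R/4)
I = -7250
sqrt(g(k, Z(2)) + I) = sqrt((-177 - 1/4*(-15)) - 7250) = sqrt((-177 + 15/4) - 7250) = sqrt(-693/4 - 7250) = sqrt(-29693/4) = I*sqrt(29693)/2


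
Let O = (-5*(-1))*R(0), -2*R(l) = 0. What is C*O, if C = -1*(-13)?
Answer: 0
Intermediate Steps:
C = 13
R(l) = 0 (R(l) = -½*0 = 0)
O = 0 (O = -5*(-1)*0 = 5*0 = 0)
C*O = 13*0 = 0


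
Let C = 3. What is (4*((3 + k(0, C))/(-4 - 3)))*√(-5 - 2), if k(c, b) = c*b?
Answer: -12*I*√7/7 ≈ -4.5356*I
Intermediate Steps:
k(c, b) = b*c
(4*((3 + k(0, C))/(-4 - 3)))*√(-5 - 2) = (4*((3 + 3*0)/(-4 - 3)))*√(-5 - 2) = (4*((3 + 0)/(-7)))*√(-7) = (4*(3*(-⅐)))*(I*√7) = (4*(-3/7))*(I*√7) = -12*I*√7/7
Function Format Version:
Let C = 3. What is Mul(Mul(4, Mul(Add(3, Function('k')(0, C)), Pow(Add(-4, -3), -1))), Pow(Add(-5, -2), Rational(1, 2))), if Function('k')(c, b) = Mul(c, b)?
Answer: Mul(Rational(-12, 7), I, Pow(7, Rational(1, 2))) ≈ Mul(-4.5356, I)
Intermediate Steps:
Function('k')(c, b) = Mul(b, c)
Mul(Mul(4, Mul(Add(3, Function('k')(0, C)), Pow(Add(-4, -3), -1))), Pow(Add(-5, -2), Rational(1, 2))) = Mul(Mul(4, Mul(Add(3, Mul(3, 0)), Pow(Add(-4, -3), -1))), Pow(Add(-5, -2), Rational(1, 2))) = Mul(Mul(4, Mul(Add(3, 0), Pow(-7, -1))), Pow(-7, Rational(1, 2))) = Mul(Mul(4, Mul(3, Rational(-1, 7))), Mul(I, Pow(7, Rational(1, 2)))) = Mul(Mul(4, Rational(-3, 7)), Mul(I, Pow(7, Rational(1, 2)))) = Mul(Rational(-12, 7), Mul(I, Pow(7, Rational(1, 2)))) = Mul(Rational(-12, 7), I, Pow(7, Rational(1, 2)))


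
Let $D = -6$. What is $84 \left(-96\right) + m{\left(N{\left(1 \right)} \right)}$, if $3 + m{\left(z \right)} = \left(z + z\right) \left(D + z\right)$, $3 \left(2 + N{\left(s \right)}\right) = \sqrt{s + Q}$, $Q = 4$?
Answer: $- \frac{72305}{9} - \frac{20 \sqrt{5}}{3} \approx -8048.8$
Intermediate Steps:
$N{\left(s \right)} = -2 + \frac{\sqrt{4 + s}}{3}$ ($N{\left(s \right)} = -2 + \frac{\sqrt{s + 4}}{3} = -2 + \frac{\sqrt{4 + s}}{3}$)
$m{\left(z \right)} = -3 + 2 z \left(-6 + z\right)$ ($m{\left(z \right)} = -3 + \left(z + z\right) \left(-6 + z\right) = -3 + 2 z \left(-6 + z\right)$)
$84 \left(-96\right) + m{\left(N{\left(1 \right)} \right)} = 84 \left(-96\right) - \left(3 - 2 \left(-2 + \frac{\sqrt{4 + 1}}{3}\right)^{2} + 12 \left(-2 + \frac{\sqrt{4 + 1}}{3}\right)\right) = -8064 - \left(3 - 2 \left(-2 + \frac{\sqrt{5}}{3}\right)^{2} + 12 \left(-2 + \frac{\sqrt{5}}{3}\right)\right) = -8064 + \left(-3 + \left(24 - 4 \sqrt{5}\right) + 2 \left(-2 + \frac{\sqrt{5}}{3}\right)^{2}\right) = -8064 + \left(21 - 4 \sqrt{5} + 2 \left(-2 + \frac{\sqrt{5}}{3}\right)^{2}\right) = -8043 - 4 \sqrt{5} + 2 \left(-2 + \frac{\sqrt{5}}{3}\right)^{2}$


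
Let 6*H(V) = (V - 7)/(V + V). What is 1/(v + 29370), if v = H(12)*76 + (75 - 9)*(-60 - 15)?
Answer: 36/879215 ≈ 4.0946e-5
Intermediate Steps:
H(V) = (-7 + V)/(12*V) (H(V) = ((V - 7)/(V + V))/6 = ((-7 + V)/((2*V)))/6 = ((-7 + V)*(1/(2*V)))/6 = ((-7 + V)/(2*V))/6 = (-7 + V)/(12*V))
v = -178105/36 (v = ((1/12)*(-7 + 12)/12)*76 + (75 - 9)*(-60 - 15) = ((1/12)*(1/12)*5)*76 + 66*(-75) = (5/144)*76 - 4950 = 95/36 - 4950 = -178105/36 ≈ -4947.4)
1/(v + 29370) = 1/(-178105/36 + 29370) = 1/(879215/36) = 36/879215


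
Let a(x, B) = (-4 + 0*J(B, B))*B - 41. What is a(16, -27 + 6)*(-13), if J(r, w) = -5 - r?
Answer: -559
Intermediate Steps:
a(x, B) = -41 - 4*B (a(x, B) = (-4 + 0*(-5 - B))*B - 41 = (-4 + 0)*B - 41 = -4*B - 41 = -41 - 4*B)
a(16, -27 + 6)*(-13) = (-41 - 4*(-27 + 6))*(-13) = (-41 - 4*(-21))*(-13) = (-41 + 84)*(-13) = 43*(-13) = -559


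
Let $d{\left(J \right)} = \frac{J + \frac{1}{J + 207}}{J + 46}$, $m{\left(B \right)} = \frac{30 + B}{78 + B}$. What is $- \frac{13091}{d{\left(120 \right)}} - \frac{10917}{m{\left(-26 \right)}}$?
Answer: $- \frac{6279727623}{39241} \approx -1.6003 \cdot 10^{5}$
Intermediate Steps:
$m{\left(B \right)} = \frac{30 + B}{78 + B}$
$d{\left(J \right)} = \frac{J + \frac{1}{207 + J}}{46 + J}$
$- \frac{13091}{d{\left(120 \right)}} - \frac{10917}{m{\left(-26 \right)}} = - \frac{13091}{\frac{1}{9522 + 120^{2} + 253 \cdot 120} \left(1 + 120^{2} + 207 \cdot 120\right)} - \frac{10917}{\frac{1}{78 - 26} \left(30 - 26\right)} = - \frac{13091}{\frac{1}{9522 + 14400 + 30360} \left(1 + 14400 + 24840\right)} - \frac{10917}{\frac{1}{52} \cdot 4} = - \frac{13091}{\frac{1}{54282} \cdot 39241} - \frac{10917}{\frac{1}{52} \cdot 4} = - \frac{13091}{\frac{1}{54282} \cdot 39241} - 10917 \frac{1}{\frac{1}{13}} = - \frac{13091}{\frac{39241}{54282}} - 141921 = \left(-13091\right) \frac{54282}{39241} - 141921 = - \frac{710605662}{39241} - 141921 = - \frac{6279727623}{39241}$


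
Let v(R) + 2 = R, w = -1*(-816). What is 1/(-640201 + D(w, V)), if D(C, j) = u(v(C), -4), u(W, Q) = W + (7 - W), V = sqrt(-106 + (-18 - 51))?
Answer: -1/640194 ≈ -1.5620e-6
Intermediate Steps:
w = 816
v(R) = -2 + R
V = 5*I*sqrt(7) (V = sqrt(-106 - 69) = sqrt(-175) = 5*I*sqrt(7) ≈ 13.229*I)
u(W, Q) = 7
D(C, j) = 7
1/(-640201 + D(w, V)) = 1/(-640201 + 7) = 1/(-640194) = -1/640194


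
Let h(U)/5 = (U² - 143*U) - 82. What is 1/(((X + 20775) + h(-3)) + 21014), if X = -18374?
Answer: 1/25195 ≈ 3.9690e-5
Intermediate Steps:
h(U) = -410 - 715*U + 5*U² (h(U) = 5*((U² - 143*U) - 82) = 5*(-82 + U² - 143*U) = -410 - 715*U + 5*U²)
1/(((X + 20775) + h(-3)) + 21014) = 1/(((-18374 + 20775) + (-410 - 715*(-3) + 5*(-3)²)) + 21014) = 1/((2401 + (-410 + 2145 + 5*9)) + 21014) = 1/((2401 + (-410 + 2145 + 45)) + 21014) = 1/((2401 + 1780) + 21014) = 1/(4181 + 21014) = 1/25195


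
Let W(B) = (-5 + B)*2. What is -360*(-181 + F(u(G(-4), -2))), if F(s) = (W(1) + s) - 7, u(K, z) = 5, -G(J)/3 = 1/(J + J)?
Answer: 68760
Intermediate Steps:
G(J) = -3/(2*J) (G(J) = -3/(J + J) = -3*1/(2*J) = -3/(2*J))
W(B) = -10 + 2*B
F(s) = -15 + s (F(s) = ((-10 + 2*1) + s) - 7 = ((-10 + 2) + s) - 7 = (-8 + s) - 7 = -15 + s)
-360*(-181 + F(u(G(-4), -2))) = -360*(-181 + (-15 + 5)) = -360*(-181 - 10) = -360*(-191) = 68760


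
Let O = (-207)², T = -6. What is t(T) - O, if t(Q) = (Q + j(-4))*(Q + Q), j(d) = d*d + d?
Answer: -42921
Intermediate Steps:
O = 42849
j(d) = d + d² (j(d) = d² + d = d + d²)
t(Q) = 2*Q*(12 + Q) (t(Q) = (Q - 4*(1 - 4))*(Q + Q) = (Q - 4*(-3))*(2*Q) = (Q + 12)*(2*Q) = (12 + Q)*(2*Q) = 2*Q*(12 + Q))
t(T) - O = 2*(-6)*(12 - 6) - 1*42849 = 2*(-6)*6 - 42849 = -72 - 42849 = -42921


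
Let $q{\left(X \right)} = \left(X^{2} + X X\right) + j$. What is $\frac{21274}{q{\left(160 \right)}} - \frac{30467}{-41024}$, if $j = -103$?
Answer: $\frac{2429516875}{2096203328} \approx 1.159$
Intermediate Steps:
$q{\left(X \right)} = -103 + 2 X^{2}$ ($q{\left(X \right)} = \left(X^{2} + X X\right) - 103 = \left(X^{2} + X^{2}\right) - 103 = 2 X^{2} - 103 = -103 + 2 X^{2}$)
$\frac{21274}{q{\left(160 \right)}} - \frac{30467}{-41024} = \frac{21274}{-103 + 2 \cdot 160^{2}} - \frac{30467}{-41024} = \frac{21274}{-103 + 2 \cdot 25600} - - \frac{30467}{41024} = \frac{21274}{-103 + 51200} + \frac{30467}{41024} = \frac{21274}{51097} + \frac{30467}{41024} = \frac{2429516875}{2096203328}$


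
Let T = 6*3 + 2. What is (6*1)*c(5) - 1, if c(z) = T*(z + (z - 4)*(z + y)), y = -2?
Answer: 959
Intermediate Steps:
T = 20 (T = 18 + 2 = 20)
c(z) = 20*z + 20*(-4 + z)*(-2 + z) (c(z) = 20*(z + (z - 4)*(z - 2)) = 20*(z + (-4 + z)*(-2 + z)) = 20*z + 20*(-4 + z)*(-2 + z))
(6*1)*c(5) - 1 = (6*1)*(160 - 100*5 + 20*5**2) - 1 = 6*(160 - 500 + 20*25) - 1 = 6*(160 - 500 + 500) - 1 = 6*160 - 1 = 960 - 1 = 959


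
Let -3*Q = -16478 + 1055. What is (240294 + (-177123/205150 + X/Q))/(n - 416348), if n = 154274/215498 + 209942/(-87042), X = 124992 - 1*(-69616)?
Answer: -22426688266615793227701/38852021602312197132700 ≈ -0.57723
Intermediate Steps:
X = 194608 (X = 124992 + 69616 = 194608)
n = -7953440902/4689344229 (n = 154274*(1/215498) + 209942*(-1/87042) = 77137/107749 - 104971/43521 = -7953440902/4689344229 ≈ -1.6961)
Q = 5141 (Q = -(-16478 + 1055)/3 = -1/3*(-15423) = 5141)
(240294 + (-177123/205150 + X/Q))/(n - 416348) = (240294 + (-177123/205150 + 194608/5141))/(-7953440902/4689344229 - 416348) = (240294 + (-177123*1/205150 + 194608*(1/5141)))/(-1952407044496594/4689344229) = (240294 + (-177123/205150 + 194608/5141))*(-4689344229/1952407044496594) = (240294 + 39013241857/1054676150)*(-4689344229/1952407044496594) = (253471364029957/1054676150)*(-4689344229/1952407044496594) = -22426688266615793227701/38852021602312197132700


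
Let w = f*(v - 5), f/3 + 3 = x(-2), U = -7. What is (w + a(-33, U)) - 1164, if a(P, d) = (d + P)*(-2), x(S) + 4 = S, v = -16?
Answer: -517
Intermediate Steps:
x(S) = -4 + S
f = -27 (f = -9 + 3*(-4 - 2) = -9 + 3*(-6) = -9 - 18 = -27)
a(P, d) = -2*P - 2*d (a(P, d) = (P + d)*(-2) = -2*P - 2*d)
w = 567 (w = -27*(-16 - 5) = -27*(-21) = 567)
(w + a(-33, U)) - 1164 = (567 + (-2*(-33) - 2*(-7))) - 1164 = (567 + (66 + 14)) - 1164 = (567 + 80) - 1164 = 647 - 1164 = -517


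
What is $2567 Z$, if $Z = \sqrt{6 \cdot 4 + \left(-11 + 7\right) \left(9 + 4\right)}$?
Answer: $5134 i \sqrt{7} \approx 13583.0 i$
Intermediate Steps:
$Z = 2 i \sqrt{7}$ ($Z = \sqrt{24 - 52} = \sqrt{-28} = 2 i \sqrt{7} \approx 5.2915 i$)
$2567 Z = 2567 \cdot 2 i \sqrt{7} = 5134 i \sqrt{7}$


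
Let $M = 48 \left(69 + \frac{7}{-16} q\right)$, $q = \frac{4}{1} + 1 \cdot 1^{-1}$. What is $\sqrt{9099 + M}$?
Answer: $\sqrt{12306} \approx 110.93$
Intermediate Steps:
$q = 5$ ($q = 4 \cdot 1 + 1 \cdot 1 = 4 + 1 = 5$)
$M = 3207$ ($M = 48 \left(69 + \frac{7}{-16} \cdot 5\right) = 48 \left(69 + 7 \left(- \frac{1}{16}\right) 5\right) = 48 \left(69 - \frac{35}{16}\right) = 48 \cdot \frac{1069}{16} = 3207$)
$\sqrt{9099 + M} = \sqrt{9099 + 3207} = \sqrt{12306}$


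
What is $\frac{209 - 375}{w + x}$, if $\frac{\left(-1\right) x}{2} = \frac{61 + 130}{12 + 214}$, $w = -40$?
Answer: $\frac{18758}{4711} \approx 3.9817$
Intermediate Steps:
$x = - \frac{191}{113}$ ($x = - 2 \frac{61 + 130}{12 + 214} = - 2 \cdot \frac{191}{226} = - 2 \cdot 191 \cdot \frac{1}{226} = \left(-2\right) \frac{191}{226} = - \frac{191}{113} \approx -1.6903$)
$\frac{209 - 375}{w + x} = \frac{209 - 375}{-40 - \frac{191}{113}} = - \frac{166}{- \frac{4711}{113}} = \left(-166\right) \left(- \frac{113}{4711}\right) = \frac{18758}{4711}$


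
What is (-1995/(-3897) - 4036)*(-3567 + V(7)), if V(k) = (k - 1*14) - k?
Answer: 18771956519/1299 ≈ 1.4451e+7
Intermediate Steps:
V(k) = -14 (V(k) = (k - 14) - k = (-14 + k) - k = -14)
(-1995/(-3897) - 4036)*(-3567 + V(7)) = (-1995/(-3897) - 4036)*(-3567 - 14) = (-1995*(-1/3897) - 4036)*(-3581) = (665/1299 - 4036)*(-3581) = -5242099/1299*(-3581) = 18771956519/1299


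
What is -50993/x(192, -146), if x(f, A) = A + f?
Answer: -50993/46 ≈ -1108.5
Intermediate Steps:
-50993/x(192, -146) = -50993/(-146 + 192) = -50993/46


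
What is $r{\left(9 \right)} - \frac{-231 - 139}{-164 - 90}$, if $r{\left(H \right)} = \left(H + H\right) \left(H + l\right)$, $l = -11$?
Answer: $- \frac{4757}{127} \approx -37.457$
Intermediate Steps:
$r{\left(H \right)} = 2 H \left(-11 + H\right)$ ($r{\left(H \right)} = \left(H + H\right) \left(H - 11\right) = 2 H \left(-11 + H\right)$)
$r{\left(9 \right)} - \frac{-231 - 139}{-164 - 90} = 2 \cdot 9 \left(-11 + 9\right) - \frac{-231 - 139}{-164 - 90} = 2 \cdot 9 \left(-2\right) - - \frac{370}{-254} = -36 - \left(-370\right) \left(- \frac{1}{254}\right) = -36 - \frac{185}{127} = - \frac{4757}{127}$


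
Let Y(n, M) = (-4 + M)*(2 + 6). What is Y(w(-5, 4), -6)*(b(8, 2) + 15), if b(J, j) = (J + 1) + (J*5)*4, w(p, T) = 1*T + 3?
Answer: -14720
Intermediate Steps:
w(p, T) = 3 + T (w(p, T) = T + 3 = 3 + T)
b(J, j) = 1 + 21*J (b(J, j) = (1 + J) + (5*J)*4 = (1 + J) + 20*J = 1 + 21*J)
Y(n, M) = -32 + 8*M (Y(n, M) = (-4 + M)*8 = -32 + 8*M)
Y(w(-5, 4), -6)*(b(8, 2) + 15) = (-32 + 8*(-6))*((1 + 21*8) + 15) = (-32 - 48)*((1 + 168) + 15) = -80*(169 + 15) = -80*184 = -14720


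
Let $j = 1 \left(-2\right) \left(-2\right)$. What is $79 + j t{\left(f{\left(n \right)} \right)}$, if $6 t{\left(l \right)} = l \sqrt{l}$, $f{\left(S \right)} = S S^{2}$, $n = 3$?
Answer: $79 + 54 \sqrt{3} \approx 172.53$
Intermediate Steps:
$f{\left(S \right)} = S^{3}$
$t{\left(l \right)} = \frac{l^{\frac{3}{2}}}{6}$ ($t{\left(l \right)} = \frac{l \sqrt{l}}{6} = \frac{l^{\frac{3}{2}}}{6}$)
$j = 4$ ($j = \left(-2\right) \left(-2\right) = 4$)
$79 + j t{\left(f{\left(n \right)} \right)} = 79 + 4 \frac{\left(3^{3}\right)^{\frac{3}{2}}}{6} = 79 + 4 \frac{27^{\frac{3}{2}}}{6} = 79 + 4 \frac{81 \sqrt{3}}{6} = 79 + 4 \frac{27 \sqrt{3}}{2} = 79 + 54 \sqrt{3}$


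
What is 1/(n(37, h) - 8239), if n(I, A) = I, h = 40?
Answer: -1/8202 ≈ -0.00012192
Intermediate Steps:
1/(n(37, h) - 8239) = 1/(37 - 8239) = 1/(-8202) = -1/8202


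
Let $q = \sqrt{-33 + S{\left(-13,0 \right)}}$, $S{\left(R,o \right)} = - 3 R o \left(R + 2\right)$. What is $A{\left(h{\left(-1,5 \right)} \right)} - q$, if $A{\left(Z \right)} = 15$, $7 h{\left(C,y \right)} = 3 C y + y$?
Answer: $15 - i \sqrt{33} \approx 15.0 - 5.7446 i$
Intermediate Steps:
$h{\left(C,y \right)} = \frac{y}{7} + \frac{3 C y}{7}$ ($h{\left(C,y \right)} = \frac{3 C y + y}{7} = \frac{y + 3 C y}{7} = \frac{y}{7} + \frac{3 C y}{7}$)
$S{\left(R,o \right)} = - 3 R o \left(2 + R\right)$
$q = i \sqrt{33}$ ($q = \sqrt{-33 - \left(-39\right) 0 \left(2 - 13\right)} = \sqrt{-33 - \left(-39\right) 0 \left(-11\right)} = \sqrt{-33 + 0} = \sqrt{-33} = i \sqrt{33} \approx 5.7446 i$)
$A{\left(h{\left(-1,5 \right)} \right)} - q = 15 - i \sqrt{33}$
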